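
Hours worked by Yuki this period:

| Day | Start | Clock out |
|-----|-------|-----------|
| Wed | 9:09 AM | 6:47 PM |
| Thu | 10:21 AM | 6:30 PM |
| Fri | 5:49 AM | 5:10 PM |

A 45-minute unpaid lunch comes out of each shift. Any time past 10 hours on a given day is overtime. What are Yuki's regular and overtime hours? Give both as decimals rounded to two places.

Wed: 9:09 AM–6:47 PM = 9 h 38 min; less 45 min break → 8 h 53 min
Thu: 10:21 AM–6:30 PM = 8 h 9 min; less 45 min break → 7 h 24 min
Fri: 5:49 AM–5:10 PM = 11 h 21 min; less 45 min break → 10 h 36 min
Wed reg 8 h 53 min / OT 0 h 0 min; Thu reg 7 h 24 min / OT 0 h 0 min; Fri reg 10 h 0 min / OT 0 h 36 min.
Totals: regular 26 h 17 min, overtime 0 h 36 min.

Regular 26.28 hours, overtime 0.60 hours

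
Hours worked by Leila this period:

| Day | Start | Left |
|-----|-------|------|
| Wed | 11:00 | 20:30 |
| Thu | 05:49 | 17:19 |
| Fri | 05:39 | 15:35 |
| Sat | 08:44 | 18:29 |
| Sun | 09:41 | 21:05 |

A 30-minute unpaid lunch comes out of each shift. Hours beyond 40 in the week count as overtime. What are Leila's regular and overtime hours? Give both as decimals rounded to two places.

Regular 40.00 hours, overtime 9.58 hours

Wed: 11:00–20:30 = 9 h 30 min; less 30 min break → 9 h 0 min
Thu: 05:49–17:19 = 11 h 30 min; less 30 min break → 11 h 0 min
Fri: 05:39–15:35 = 9 h 56 min; less 30 min break → 9 h 26 min
Sat: 08:44–18:29 = 9 h 45 min; less 30 min break → 9 h 15 min
Sun: 09:41–21:05 = 11 h 24 min; less 30 min break → 10 h 54 min
Total worked: 49 h 35 min = 49.58 h.
Threshold 40 h → overtime 9 h 35 min, regular 40 h 0 min.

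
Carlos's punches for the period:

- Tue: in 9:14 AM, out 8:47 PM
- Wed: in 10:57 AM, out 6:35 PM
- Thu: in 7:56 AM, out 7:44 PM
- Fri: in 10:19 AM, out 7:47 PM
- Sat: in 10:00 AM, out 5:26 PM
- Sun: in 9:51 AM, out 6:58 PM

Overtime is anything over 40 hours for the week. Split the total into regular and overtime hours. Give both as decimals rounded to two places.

Tue: 9:14 AM–8:47 PM = 11 h 33 min
Wed: 10:57 AM–6:35 PM = 7 h 38 min
Thu: 7:56 AM–7:44 PM = 11 h 48 min
Fri: 10:19 AM–7:47 PM = 9 h 28 min
Sat: 10:00 AM–5:26 PM = 7 h 26 min
Sun: 9:51 AM–6:58 PM = 9 h 7 min
Total worked: 57 h 0 min = 57.00 h.
Threshold 40 h → overtime 17 h 0 min, regular 40 h 0 min.

Regular 40.00 hours, overtime 17.00 hours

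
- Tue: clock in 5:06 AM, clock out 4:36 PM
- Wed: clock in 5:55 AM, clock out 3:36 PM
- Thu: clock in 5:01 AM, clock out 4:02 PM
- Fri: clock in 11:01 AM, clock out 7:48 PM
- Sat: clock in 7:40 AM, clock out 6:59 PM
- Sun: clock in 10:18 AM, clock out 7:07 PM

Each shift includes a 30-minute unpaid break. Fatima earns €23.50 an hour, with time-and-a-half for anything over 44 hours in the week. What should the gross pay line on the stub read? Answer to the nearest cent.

€1531.61

Tue: 5:06 AM–4:36 PM = 11 h 30 min; less 30 min break → 11 h 0 min
Wed: 5:55 AM–3:36 PM = 9 h 41 min; less 30 min break → 9 h 11 min
Thu: 5:01 AM–4:02 PM = 11 h 1 min; less 30 min break → 10 h 31 min
Fri: 11:01 AM–7:48 PM = 8 h 47 min; less 30 min break → 8 h 17 min
Sat: 7:40 AM–6:59 PM = 11 h 19 min; less 30 min break → 10 h 49 min
Sun: 10:18 AM–7:07 PM = 8 h 49 min; less 30 min break → 8 h 19 min
Total worked: 58 h 7 min = 3487 min.
Regular 44 h 0 min = 2640 min at €23.50/h; overtime 14 h 7 min = 847 min at €35.25/h.
Pay = (2640 × €23.50 + 847 × €35.25) ÷ 60 = €1531.61.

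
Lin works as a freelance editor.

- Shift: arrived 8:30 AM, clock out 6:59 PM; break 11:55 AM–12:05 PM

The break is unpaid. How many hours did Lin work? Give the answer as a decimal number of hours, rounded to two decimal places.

Shift: 8:30 AM–6:59 PM = 10 h 29 min; less 10 min break → 10 h 19 min

10.32 hours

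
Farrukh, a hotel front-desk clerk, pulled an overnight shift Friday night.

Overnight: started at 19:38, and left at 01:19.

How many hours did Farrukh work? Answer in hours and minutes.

Overnight: 19:38 → midnight = 4 h 22 min; midnight → 01:19 = 1 h 19 min; span 5 h 41 min

5 h 41 min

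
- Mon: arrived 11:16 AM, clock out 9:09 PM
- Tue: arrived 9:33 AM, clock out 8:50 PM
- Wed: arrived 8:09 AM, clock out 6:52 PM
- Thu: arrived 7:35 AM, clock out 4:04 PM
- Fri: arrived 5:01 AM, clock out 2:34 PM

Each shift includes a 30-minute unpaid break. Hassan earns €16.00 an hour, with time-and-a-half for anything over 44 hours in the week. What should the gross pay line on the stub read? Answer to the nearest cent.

Mon: 11:16 AM–9:09 PM = 9 h 53 min; less 30 min break → 9 h 23 min
Tue: 9:33 AM–8:50 PM = 11 h 17 min; less 30 min break → 10 h 47 min
Wed: 8:09 AM–6:52 PM = 10 h 43 min; less 30 min break → 10 h 13 min
Thu: 7:35 AM–4:04 PM = 8 h 29 min; less 30 min break → 7 h 59 min
Fri: 5:01 AM–2:34 PM = 9 h 33 min; less 30 min break → 9 h 3 min
Total worked: 47 h 25 min = 2845 min.
Regular 44 h 0 min = 2640 min at €16.00/h; overtime 3 h 25 min = 205 min at €24.00/h.
Pay = (2640 × €16.00 + 205 × €24.00) ÷ 60 = €786.00.

€786.00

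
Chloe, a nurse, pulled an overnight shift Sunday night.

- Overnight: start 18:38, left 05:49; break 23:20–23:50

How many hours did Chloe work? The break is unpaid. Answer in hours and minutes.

10 h 41 min

Overnight: 18:38 → midnight = 5 h 22 min; midnight → 05:49 = 5 h 49 min; span 11 h 11 min; less 30 min break → 10 h 41 min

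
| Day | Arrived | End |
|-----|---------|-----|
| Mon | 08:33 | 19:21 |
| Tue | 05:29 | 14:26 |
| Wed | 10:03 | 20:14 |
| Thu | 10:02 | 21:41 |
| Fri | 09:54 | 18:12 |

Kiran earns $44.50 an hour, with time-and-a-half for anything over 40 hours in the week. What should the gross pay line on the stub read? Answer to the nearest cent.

Mon: 08:33–19:21 = 10 h 48 min
Tue: 05:29–14:26 = 8 h 57 min
Wed: 10:03–20:14 = 10 h 11 min
Thu: 10:02–21:41 = 11 h 39 min
Fri: 09:54–18:12 = 8 h 18 min
Total worked: 49 h 53 min = 2993 min.
Regular 40 h 0 min = 2400 min at $44.50/h; overtime 9 h 53 min = 593 min at $66.75/h.
Pay = (2400 × $44.50 + 593 × $66.75) ÷ 60 = $2439.71.

$2439.71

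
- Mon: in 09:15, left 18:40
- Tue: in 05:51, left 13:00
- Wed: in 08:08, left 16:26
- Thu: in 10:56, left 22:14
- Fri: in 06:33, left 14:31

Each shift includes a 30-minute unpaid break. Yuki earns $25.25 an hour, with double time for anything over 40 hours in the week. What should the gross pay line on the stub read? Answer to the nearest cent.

$1092.48

Mon: 09:15–18:40 = 9 h 25 min; less 30 min break → 8 h 55 min
Tue: 05:51–13:00 = 7 h 9 min; less 30 min break → 6 h 39 min
Wed: 08:08–16:26 = 8 h 18 min; less 30 min break → 7 h 48 min
Thu: 10:56–22:14 = 11 h 18 min; less 30 min break → 10 h 48 min
Fri: 06:33–14:31 = 7 h 58 min; less 30 min break → 7 h 28 min
Total worked: 41 h 38 min = 2498 min.
Regular 40 h 0 min = 2400 min at $25.25/h; overtime 1 h 38 min = 98 min at $50.50/h.
Pay = (2400 × $25.25 + 98 × $50.50) ÷ 60 = $1092.48.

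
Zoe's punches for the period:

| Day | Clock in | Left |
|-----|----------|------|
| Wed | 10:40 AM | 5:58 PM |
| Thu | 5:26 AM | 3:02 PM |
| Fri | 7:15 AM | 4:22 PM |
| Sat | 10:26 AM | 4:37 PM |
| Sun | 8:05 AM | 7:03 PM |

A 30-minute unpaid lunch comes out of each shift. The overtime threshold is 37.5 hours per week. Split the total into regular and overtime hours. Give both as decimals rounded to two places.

Wed: 10:40 AM–5:58 PM = 7 h 18 min; less 30 min break → 6 h 48 min
Thu: 5:26 AM–3:02 PM = 9 h 36 min; less 30 min break → 9 h 6 min
Fri: 7:15 AM–4:22 PM = 9 h 7 min; less 30 min break → 8 h 37 min
Sat: 10:26 AM–4:37 PM = 6 h 11 min; less 30 min break → 5 h 41 min
Sun: 8:05 AM–7:03 PM = 10 h 58 min; less 30 min break → 10 h 28 min
Total worked: 40 h 40 min = 40.67 h.
Threshold 37.5 h → overtime 3 h 10 min, regular 37 h 30 min.

Regular 37.50 hours, overtime 3.17 hours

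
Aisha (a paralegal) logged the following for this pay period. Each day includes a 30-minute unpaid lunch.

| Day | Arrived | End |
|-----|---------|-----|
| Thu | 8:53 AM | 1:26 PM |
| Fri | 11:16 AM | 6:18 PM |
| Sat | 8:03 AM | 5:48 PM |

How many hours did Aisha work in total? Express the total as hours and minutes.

19 h 50 min

Thu: 8:53 AM–1:26 PM = 4 h 33 min; less 30 min break → 4 h 3 min
Fri: 11:16 AM–6:18 PM = 7 h 2 min; less 30 min break → 6 h 32 min
Sat: 8:03 AM–5:48 PM = 9 h 45 min; less 30 min break → 9 h 15 min
Total: 4 h 3 min + 6 h 32 min + 9 h 15 min = 19 h 50 min.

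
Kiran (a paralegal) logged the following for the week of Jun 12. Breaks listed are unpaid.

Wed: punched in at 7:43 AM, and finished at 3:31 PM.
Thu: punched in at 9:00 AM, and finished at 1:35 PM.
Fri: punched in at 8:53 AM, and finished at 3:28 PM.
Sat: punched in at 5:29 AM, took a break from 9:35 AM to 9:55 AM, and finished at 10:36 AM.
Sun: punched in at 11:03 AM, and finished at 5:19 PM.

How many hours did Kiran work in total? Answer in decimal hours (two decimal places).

Wed: 7:43 AM–3:31 PM = 7 h 48 min
Thu: 9:00 AM–1:35 PM = 4 h 35 min
Fri: 8:53 AM–3:28 PM = 6 h 35 min
Sat: 5:29 AM–10:36 AM = 5 h 7 min; less 20 min break → 4 h 47 min
Sun: 11:03 AM–5:19 PM = 6 h 16 min
Total: 7 h 48 min + 4 h 35 min + 6 h 35 min + 4 h 47 min + 6 h 16 min = 30 h 1 min.

30.02 hours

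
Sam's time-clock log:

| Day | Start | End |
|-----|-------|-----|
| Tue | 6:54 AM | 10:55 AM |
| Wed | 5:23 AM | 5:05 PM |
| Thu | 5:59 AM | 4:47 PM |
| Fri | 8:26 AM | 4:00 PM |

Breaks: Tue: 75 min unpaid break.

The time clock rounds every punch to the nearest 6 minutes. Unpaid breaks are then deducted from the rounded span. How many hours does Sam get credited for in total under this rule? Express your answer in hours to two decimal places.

Tue: in 6:54 AM→6:54 AM, out 10:55 AM→10:54 AM; 4 h 0 min − 75 min = 2 h 45 min
Wed: in 5:23 AM→5:24 AM, out 5:05 PM→5:06 PM; 11 h 42 min
Thu: in 5:59 AM→6:00 AM, out 4:47 PM→4:48 PM; 10 h 48 min
Fri: in 8:26 AM→8:24 AM, out 4:00 PM→4:00 PM; 7 h 36 min
Total credited: 32 h 51 min.

32.85 hours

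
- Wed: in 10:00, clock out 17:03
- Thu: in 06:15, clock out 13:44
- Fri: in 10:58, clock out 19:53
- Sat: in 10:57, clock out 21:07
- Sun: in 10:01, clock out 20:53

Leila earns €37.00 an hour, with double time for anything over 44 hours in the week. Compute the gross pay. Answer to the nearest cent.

€1663.77

Wed: 10:00–17:03 = 7 h 3 min
Thu: 06:15–13:44 = 7 h 29 min
Fri: 10:58–19:53 = 8 h 55 min
Sat: 10:57–21:07 = 10 h 10 min
Sun: 10:01–20:53 = 10 h 52 min
Total worked: 44 h 29 min = 2669 min.
Regular 44 h 0 min = 2640 min at €37.00/h; overtime 0 h 29 min = 29 min at €74.00/h.
Pay = (2640 × €37.00 + 29 × €74.00) ÷ 60 = €1663.77.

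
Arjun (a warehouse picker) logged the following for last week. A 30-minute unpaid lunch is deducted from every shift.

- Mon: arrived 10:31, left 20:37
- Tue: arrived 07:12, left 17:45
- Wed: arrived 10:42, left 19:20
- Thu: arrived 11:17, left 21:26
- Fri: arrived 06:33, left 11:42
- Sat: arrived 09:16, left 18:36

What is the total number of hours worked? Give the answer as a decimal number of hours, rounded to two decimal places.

50.92 hours

Mon: 10:31–20:37 = 10 h 6 min; less 30 min break → 9 h 36 min
Tue: 07:12–17:45 = 10 h 33 min; less 30 min break → 10 h 3 min
Wed: 10:42–19:20 = 8 h 38 min; less 30 min break → 8 h 8 min
Thu: 11:17–21:26 = 10 h 9 min; less 30 min break → 9 h 39 min
Fri: 06:33–11:42 = 5 h 9 min; less 30 min break → 4 h 39 min
Sat: 09:16–18:36 = 9 h 20 min; less 30 min break → 8 h 50 min
Total: 9 h 36 min + 10 h 3 min + 8 h 8 min + 9 h 39 min + 4 h 39 min + 8 h 50 min = 50 h 55 min.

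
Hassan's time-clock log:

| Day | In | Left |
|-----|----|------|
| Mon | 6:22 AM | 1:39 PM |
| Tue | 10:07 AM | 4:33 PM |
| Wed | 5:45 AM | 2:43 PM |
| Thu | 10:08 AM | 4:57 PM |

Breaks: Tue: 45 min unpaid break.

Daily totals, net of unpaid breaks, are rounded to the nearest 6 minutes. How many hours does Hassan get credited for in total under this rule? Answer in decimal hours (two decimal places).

Mon: 6:22 AM–1:39 PM = 7 h 17 min → rounds to 7 h 18 min
Tue: 10:07 AM–4:33 PM = 6 h 26 min − 45 min = 5 h 41 min → rounds to 5 h 42 min
Wed: 5:45 AM–2:43 PM = 8 h 58 min → rounds to 9 h 0 min
Thu: 10:08 AM–4:57 PM = 6 h 49 min → rounds to 6 h 48 min
Total credited: 28 h 48 min.

28.80 hours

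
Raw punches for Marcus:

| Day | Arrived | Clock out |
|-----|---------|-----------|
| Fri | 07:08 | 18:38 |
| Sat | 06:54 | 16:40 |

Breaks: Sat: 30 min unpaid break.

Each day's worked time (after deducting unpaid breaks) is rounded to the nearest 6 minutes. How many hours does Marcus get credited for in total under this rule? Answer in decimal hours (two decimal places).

20.80 hours

Fri: 07:08–18:38 = 11 h 30 min → rounds to 11 h 30 min
Sat: 06:54–16:40 = 9 h 46 min − 30 min = 9 h 16 min → rounds to 9 h 18 min
Total credited: 20 h 48 min.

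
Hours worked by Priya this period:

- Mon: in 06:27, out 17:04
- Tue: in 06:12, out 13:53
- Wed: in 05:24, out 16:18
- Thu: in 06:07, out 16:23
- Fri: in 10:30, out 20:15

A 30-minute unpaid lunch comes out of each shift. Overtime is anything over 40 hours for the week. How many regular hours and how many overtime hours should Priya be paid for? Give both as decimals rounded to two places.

Regular 40.00 hours, overtime 6.72 hours

Mon: 06:27–17:04 = 10 h 37 min; less 30 min break → 10 h 7 min
Tue: 06:12–13:53 = 7 h 41 min; less 30 min break → 7 h 11 min
Wed: 05:24–16:18 = 10 h 54 min; less 30 min break → 10 h 24 min
Thu: 06:07–16:23 = 10 h 16 min; less 30 min break → 9 h 46 min
Fri: 10:30–20:15 = 9 h 45 min; less 30 min break → 9 h 15 min
Total worked: 46 h 43 min = 46.72 h.
Threshold 40 h → overtime 6 h 43 min, regular 40 h 0 min.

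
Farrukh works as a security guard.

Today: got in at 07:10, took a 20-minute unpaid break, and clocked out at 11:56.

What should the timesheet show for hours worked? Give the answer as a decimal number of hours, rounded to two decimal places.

Today: 07:10–11:56 = 4 h 46 min; less 20 min break → 4 h 26 min

4.43 hours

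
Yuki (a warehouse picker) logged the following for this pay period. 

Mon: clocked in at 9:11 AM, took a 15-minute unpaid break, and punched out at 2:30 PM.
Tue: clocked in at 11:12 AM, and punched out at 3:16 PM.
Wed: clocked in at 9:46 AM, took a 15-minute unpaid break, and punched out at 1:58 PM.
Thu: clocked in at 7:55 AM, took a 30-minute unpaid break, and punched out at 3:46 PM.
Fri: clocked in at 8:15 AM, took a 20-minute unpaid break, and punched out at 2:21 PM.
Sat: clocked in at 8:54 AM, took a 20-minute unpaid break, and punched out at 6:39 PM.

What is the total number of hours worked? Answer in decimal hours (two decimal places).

35.62 hours

Mon: 9:11 AM–2:30 PM = 5 h 19 min; less 15 min break → 5 h 4 min
Tue: 11:12 AM–3:16 PM = 4 h 4 min
Wed: 9:46 AM–1:58 PM = 4 h 12 min; less 15 min break → 3 h 57 min
Thu: 7:55 AM–3:46 PM = 7 h 51 min; less 30 min break → 7 h 21 min
Fri: 8:15 AM–2:21 PM = 6 h 6 min; less 20 min break → 5 h 46 min
Sat: 8:54 AM–6:39 PM = 9 h 45 min; less 20 min break → 9 h 25 min
Total: 5 h 4 min + 4 h 4 min + 3 h 57 min + 7 h 21 min + 5 h 46 min + 9 h 25 min = 35 h 37 min.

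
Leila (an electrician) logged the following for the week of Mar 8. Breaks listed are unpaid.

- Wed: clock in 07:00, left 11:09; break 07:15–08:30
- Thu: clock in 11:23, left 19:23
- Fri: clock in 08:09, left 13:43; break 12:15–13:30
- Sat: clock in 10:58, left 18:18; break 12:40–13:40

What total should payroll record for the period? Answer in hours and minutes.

21 h 33 min

Wed: 07:00–11:09 = 4 h 9 min; less 75 min break → 2 h 54 min
Thu: 11:23–19:23 = 8 h 0 min
Fri: 08:09–13:43 = 5 h 34 min; less 75 min break → 4 h 19 min
Sat: 10:58–18:18 = 7 h 20 min; less 60 min break → 6 h 20 min
Total: 2 h 54 min + 8 h 0 min + 4 h 19 min + 6 h 20 min = 21 h 33 min.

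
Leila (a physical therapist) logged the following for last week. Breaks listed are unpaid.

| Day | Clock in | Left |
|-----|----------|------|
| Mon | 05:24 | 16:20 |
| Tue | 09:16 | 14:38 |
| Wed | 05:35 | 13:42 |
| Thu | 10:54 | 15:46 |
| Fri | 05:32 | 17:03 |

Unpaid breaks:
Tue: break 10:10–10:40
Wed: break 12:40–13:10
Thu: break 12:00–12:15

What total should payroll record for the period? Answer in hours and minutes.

Mon: 05:24–16:20 = 10 h 56 min
Tue: 09:16–14:38 = 5 h 22 min; less 30 min break → 4 h 52 min
Wed: 05:35–13:42 = 8 h 7 min; less 30 min break → 7 h 37 min
Thu: 10:54–15:46 = 4 h 52 min; less 15 min break → 4 h 37 min
Fri: 05:32–17:03 = 11 h 31 min
Total: 10 h 56 min + 4 h 52 min + 7 h 37 min + 4 h 37 min + 11 h 31 min = 39 h 33 min.

39 h 33 min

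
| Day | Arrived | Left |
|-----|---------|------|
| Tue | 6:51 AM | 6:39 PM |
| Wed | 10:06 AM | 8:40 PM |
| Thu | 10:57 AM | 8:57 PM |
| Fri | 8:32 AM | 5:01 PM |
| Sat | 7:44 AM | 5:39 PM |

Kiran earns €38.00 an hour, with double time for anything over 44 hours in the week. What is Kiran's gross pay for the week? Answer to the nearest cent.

€2186.27

Tue: 6:51 AM–6:39 PM = 11 h 48 min
Wed: 10:06 AM–8:40 PM = 10 h 34 min
Thu: 10:57 AM–8:57 PM = 10 h 0 min
Fri: 8:32 AM–5:01 PM = 8 h 29 min
Sat: 7:44 AM–5:39 PM = 9 h 55 min
Total worked: 50 h 46 min = 3046 min.
Regular 44 h 0 min = 2640 min at €38.00/h; overtime 6 h 46 min = 406 min at €76.00/h.
Pay = (2640 × €38.00 + 406 × €76.00) ÷ 60 = €2186.27.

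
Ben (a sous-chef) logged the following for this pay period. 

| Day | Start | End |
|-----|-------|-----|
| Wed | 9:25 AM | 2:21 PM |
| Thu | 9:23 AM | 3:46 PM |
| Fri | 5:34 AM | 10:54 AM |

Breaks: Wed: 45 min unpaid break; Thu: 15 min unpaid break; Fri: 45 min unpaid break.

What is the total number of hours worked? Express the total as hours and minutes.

Wed: 9:25 AM–2:21 PM = 4 h 56 min; less 45 min break → 4 h 11 min
Thu: 9:23 AM–3:46 PM = 6 h 23 min; less 15 min break → 6 h 8 min
Fri: 5:34 AM–10:54 AM = 5 h 20 min; less 45 min break → 4 h 35 min
Total: 4 h 11 min + 6 h 8 min + 4 h 35 min = 14 h 54 min.

14 h 54 min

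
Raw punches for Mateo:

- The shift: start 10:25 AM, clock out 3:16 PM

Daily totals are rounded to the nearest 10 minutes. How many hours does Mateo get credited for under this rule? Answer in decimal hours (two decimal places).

4.83 hours

The shift: 10:25 AM–3:16 PM = 4 h 51 min → rounds to 4 h 50 min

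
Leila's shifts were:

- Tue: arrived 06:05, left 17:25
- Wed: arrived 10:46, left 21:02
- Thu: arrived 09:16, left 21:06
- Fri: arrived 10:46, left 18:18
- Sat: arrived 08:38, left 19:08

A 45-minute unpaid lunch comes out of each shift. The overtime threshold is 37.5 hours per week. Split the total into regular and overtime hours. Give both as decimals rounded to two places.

Tue: 06:05–17:25 = 11 h 20 min; less 45 min break → 10 h 35 min
Wed: 10:46–21:02 = 10 h 16 min; less 45 min break → 9 h 31 min
Thu: 09:16–21:06 = 11 h 50 min; less 45 min break → 11 h 5 min
Fri: 10:46–18:18 = 7 h 32 min; less 45 min break → 6 h 47 min
Sat: 08:38–19:08 = 10 h 30 min; less 45 min break → 9 h 45 min
Total worked: 47 h 43 min = 47.72 h.
Threshold 37.5 h → overtime 10 h 13 min, regular 37 h 30 min.

Regular 37.50 hours, overtime 10.22 hours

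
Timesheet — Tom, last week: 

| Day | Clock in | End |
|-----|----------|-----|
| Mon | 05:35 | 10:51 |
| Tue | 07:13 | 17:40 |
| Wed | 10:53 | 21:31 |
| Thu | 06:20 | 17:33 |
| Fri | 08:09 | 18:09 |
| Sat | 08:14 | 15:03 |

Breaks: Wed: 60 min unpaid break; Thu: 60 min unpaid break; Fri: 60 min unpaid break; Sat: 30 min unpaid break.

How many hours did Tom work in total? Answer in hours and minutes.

Mon: 05:35–10:51 = 5 h 16 min
Tue: 07:13–17:40 = 10 h 27 min
Wed: 10:53–21:31 = 10 h 38 min; less 60 min break → 9 h 38 min
Thu: 06:20–17:33 = 11 h 13 min; less 60 min break → 10 h 13 min
Fri: 08:09–18:09 = 10 h 0 min; less 60 min break → 9 h 0 min
Sat: 08:14–15:03 = 6 h 49 min; less 30 min break → 6 h 19 min
Total: 5 h 16 min + 10 h 27 min + 9 h 38 min + 10 h 13 min + 9 h 0 min + 6 h 19 min = 50 h 53 min.

50 h 53 min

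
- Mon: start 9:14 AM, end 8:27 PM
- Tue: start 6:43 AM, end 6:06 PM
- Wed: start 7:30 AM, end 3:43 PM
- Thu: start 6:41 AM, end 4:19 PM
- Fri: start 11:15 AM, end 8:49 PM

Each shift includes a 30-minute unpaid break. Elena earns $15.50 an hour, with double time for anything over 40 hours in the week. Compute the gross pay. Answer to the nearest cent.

$853.02

Mon: 9:14 AM–8:27 PM = 11 h 13 min; less 30 min break → 10 h 43 min
Tue: 6:43 AM–6:06 PM = 11 h 23 min; less 30 min break → 10 h 53 min
Wed: 7:30 AM–3:43 PM = 8 h 13 min; less 30 min break → 7 h 43 min
Thu: 6:41 AM–4:19 PM = 9 h 38 min; less 30 min break → 9 h 8 min
Fri: 11:15 AM–8:49 PM = 9 h 34 min; less 30 min break → 9 h 4 min
Total worked: 47 h 31 min = 2851 min.
Regular 40 h 0 min = 2400 min at $15.50/h; overtime 7 h 31 min = 451 min at $31.00/h.
Pay = (2400 × $15.50 + 451 × $31.00) ÷ 60 = $853.02.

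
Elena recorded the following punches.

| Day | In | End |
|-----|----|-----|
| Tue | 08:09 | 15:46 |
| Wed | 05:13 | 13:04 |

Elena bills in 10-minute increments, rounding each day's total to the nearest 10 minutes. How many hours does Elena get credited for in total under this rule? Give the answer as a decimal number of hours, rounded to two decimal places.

15.50 hours

Tue: 08:09–15:46 = 7 h 37 min → rounds to 7 h 40 min
Wed: 05:13–13:04 = 7 h 51 min → rounds to 7 h 50 min
Total credited: 15 h 30 min.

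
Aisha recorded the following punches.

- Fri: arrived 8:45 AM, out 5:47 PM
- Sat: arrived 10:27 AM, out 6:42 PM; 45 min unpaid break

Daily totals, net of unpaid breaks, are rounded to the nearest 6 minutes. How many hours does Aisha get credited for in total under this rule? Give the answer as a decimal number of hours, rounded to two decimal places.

16.50 hours

Fri: 8:45 AM–5:47 PM = 9 h 2 min → rounds to 9 h 0 min
Sat: 10:27 AM–6:42 PM = 8 h 15 min − 45 min = 7 h 30 min → rounds to 7 h 30 min
Total credited: 16 h 30 min.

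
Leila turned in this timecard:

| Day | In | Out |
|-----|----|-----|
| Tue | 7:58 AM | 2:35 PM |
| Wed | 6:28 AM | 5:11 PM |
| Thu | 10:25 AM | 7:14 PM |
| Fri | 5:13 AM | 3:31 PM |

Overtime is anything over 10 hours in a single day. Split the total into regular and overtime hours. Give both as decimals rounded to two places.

Tue: 7:58 AM–2:35 PM = 6 h 37 min
Wed: 6:28 AM–5:11 PM = 10 h 43 min
Thu: 10:25 AM–7:14 PM = 8 h 49 min
Fri: 5:13 AM–3:31 PM = 10 h 18 min
Tue reg 6 h 37 min / OT 0 h 0 min; Wed reg 10 h 0 min / OT 0 h 43 min; Thu reg 8 h 49 min / OT 0 h 0 min; Fri reg 10 h 0 min / OT 0 h 18 min.
Totals: regular 35 h 26 min, overtime 1 h 1 min.

Regular 35.43 hours, overtime 1.02 hours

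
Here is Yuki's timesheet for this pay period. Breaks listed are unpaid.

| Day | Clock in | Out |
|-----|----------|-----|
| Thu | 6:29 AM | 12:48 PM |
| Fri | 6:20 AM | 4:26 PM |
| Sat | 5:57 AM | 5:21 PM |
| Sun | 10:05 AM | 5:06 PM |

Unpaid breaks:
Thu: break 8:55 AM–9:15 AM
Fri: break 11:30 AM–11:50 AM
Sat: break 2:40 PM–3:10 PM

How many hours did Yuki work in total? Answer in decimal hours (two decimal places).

Thu: 6:29 AM–12:48 PM = 6 h 19 min; less 20 min break → 5 h 59 min
Fri: 6:20 AM–4:26 PM = 10 h 6 min; less 20 min break → 9 h 46 min
Sat: 5:57 AM–5:21 PM = 11 h 24 min; less 30 min break → 10 h 54 min
Sun: 10:05 AM–5:06 PM = 7 h 1 min
Total: 5 h 59 min + 9 h 46 min + 10 h 54 min + 7 h 1 min = 33 h 40 min.

33.67 hours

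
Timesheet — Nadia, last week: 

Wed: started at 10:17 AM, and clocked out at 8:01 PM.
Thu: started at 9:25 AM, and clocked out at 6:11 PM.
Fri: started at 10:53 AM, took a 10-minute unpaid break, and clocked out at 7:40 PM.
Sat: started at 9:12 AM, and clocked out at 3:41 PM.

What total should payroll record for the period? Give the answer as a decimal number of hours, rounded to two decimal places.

33.60 hours

Wed: 10:17 AM–8:01 PM = 9 h 44 min
Thu: 9:25 AM–6:11 PM = 8 h 46 min
Fri: 10:53 AM–7:40 PM = 8 h 47 min; less 10 min break → 8 h 37 min
Sat: 9:12 AM–3:41 PM = 6 h 29 min
Total: 9 h 44 min + 8 h 46 min + 8 h 37 min + 6 h 29 min = 33 h 36 min.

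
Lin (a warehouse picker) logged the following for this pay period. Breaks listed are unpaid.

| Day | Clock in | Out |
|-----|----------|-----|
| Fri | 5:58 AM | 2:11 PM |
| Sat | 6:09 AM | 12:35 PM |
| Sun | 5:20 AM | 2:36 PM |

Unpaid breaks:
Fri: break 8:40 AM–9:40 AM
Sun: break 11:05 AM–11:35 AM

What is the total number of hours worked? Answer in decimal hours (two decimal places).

Fri: 5:58 AM–2:11 PM = 8 h 13 min; less 60 min break → 7 h 13 min
Sat: 6:09 AM–12:35 PM = 6 h 26 min
Sun: 5:20 AM–2:36 PM = 9 h 16 min; less 30 min break → 8 h 46 min
Total: 7 h 13 min + 6 h 26 min + 8 h 46 min = 22 h 25 min.

22.42 hours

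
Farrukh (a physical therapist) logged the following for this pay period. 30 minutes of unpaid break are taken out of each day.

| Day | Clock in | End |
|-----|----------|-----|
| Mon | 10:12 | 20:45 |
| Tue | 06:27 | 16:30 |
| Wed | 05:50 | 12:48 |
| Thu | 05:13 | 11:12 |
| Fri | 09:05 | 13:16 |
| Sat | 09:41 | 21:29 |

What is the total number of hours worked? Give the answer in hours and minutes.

46 h 32 min

Mon: 10:12–20:45 = 10 h 33 min; less 30 min break → 10 h 3 min
Tue: 06:27–16:30 = 10 h 3 min; less 30 min break → 9 h 33 min
Wed: 05:50–12:48 = 6 h 58 min; less 30 min break → 6 h 28 min
Thu: 05:13–11:12 = 5 h 59 min; less 30 min break → 5 h 29 min
Fri: 09:05–13:16 = 4 h 11 min; less 30 min break → 3 h 41 min
Sat: 09:41–21:29 = 11 h 48 min; less 30 min break → 11 h 18 min
Total: 10 h 3 min + 9 h 33 min + 6 h 28 min + 5 h 29 min + 3 h 41 min + 11 h 18 min = 46 h 32 min.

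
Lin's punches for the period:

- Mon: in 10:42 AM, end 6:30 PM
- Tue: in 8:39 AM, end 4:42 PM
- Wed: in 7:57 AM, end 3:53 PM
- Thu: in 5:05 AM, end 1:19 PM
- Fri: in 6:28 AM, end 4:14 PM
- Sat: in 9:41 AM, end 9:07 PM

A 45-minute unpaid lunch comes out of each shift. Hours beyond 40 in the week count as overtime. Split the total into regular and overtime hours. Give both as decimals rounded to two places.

Mon: 10:42 AM–6:30 PM = 7 h 48 min; less 45 min break → 7 h 3 min
Tue: 8:39 AM–4:42 PM = 8 h 3 min; less 45 min break → 7 h 18 min
Wed: 7:57 AM–3:53 PM = 7 h 56 min; less 45 min break → 7 h 11 min
Thu: 5:05 AM–1:19 PM = 8 h 14 min; less 45 min break → 7 h 29 min
Fri: 6:28 AM–4:14 PM = 9 h 46 min; less 45 min break → 9 h 1 min
Sat: 9:41 AM–9:07 PM = 11 h 26 min; less 45 min break → 10 h 41 min
Total worked: 48 h 43 min = 48.72 h.
Threshold 40 h → overtime 8 h 43 min, regular 40 h 0 min.

Regular 40.00 hours, overtime 8.72 hours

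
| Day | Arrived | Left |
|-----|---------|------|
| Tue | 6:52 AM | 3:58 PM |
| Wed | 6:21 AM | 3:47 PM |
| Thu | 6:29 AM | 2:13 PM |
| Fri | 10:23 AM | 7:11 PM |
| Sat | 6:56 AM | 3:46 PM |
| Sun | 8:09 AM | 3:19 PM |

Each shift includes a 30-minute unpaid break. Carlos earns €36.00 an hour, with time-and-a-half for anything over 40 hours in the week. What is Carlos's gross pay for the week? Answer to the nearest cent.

Tue: 6:52 AM–3:58 PM = 9 h 6 min; less 30 min break → 8 h 36 min
Wed: 6:21 AM–3:47 PM = 9 h 26 min; less 30 min break → 8 h 56 min
Thu: 6:29 AM–2:13 PM = 7 h 44 min; less 30 min break → 7 h 14 min
Fri: 10:23 AM–7:11 PM = 8 h 48 min; less 30 min break → 8 h 18 min
Sat: 6:56 AM–3:46 PM = 8 h 50 min; less 30 min break → 8 h 20 min
Sun: 8:09 AM–3:19 PM = 7 h 10 min; less 30 min break → 6 h 40 min
Total worked: 48 h 4 min = 2884 min.
Regular 40 h 0 min = 2400 min at €36.00/h; overtime 8 h 4 min = 484 min at €54.00/h.
Pay = (2400 × €36.00 + 484 × €54.00) ÷ 60 = €1875.60.

€1875.60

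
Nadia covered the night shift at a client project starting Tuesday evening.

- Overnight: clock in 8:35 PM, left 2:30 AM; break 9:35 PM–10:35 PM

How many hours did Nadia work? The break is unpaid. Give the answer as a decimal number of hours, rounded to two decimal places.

Overnight: 8:35 PM → midnight = 3 h 25 min; midnight → 2:30 AM = 2 h 30 min; span 5 h 55 min; less 60 min break → 4 h 55 min

4.92 hours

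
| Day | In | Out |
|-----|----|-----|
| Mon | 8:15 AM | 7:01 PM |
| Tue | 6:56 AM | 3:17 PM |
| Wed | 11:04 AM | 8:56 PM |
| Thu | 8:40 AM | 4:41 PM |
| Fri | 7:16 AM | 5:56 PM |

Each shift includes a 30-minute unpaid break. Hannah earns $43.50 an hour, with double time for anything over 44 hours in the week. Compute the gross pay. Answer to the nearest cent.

$2015.50

Mon: 8:15 AM–7:01 PM = 10 h 46 min; less 30 min break → 10 h 16 min
Tue: 6:56 AM–3:17 PM = 8 h 21 min; less 30 min break → 7 h 51 min
Wed: 11:04 AM–8:56 PM = 9 h 52 min; less 30 min break → 9 h 22 min
Thu: 8:40 AM–4:41 PM = 8 h 1 min; less 30 min break → 7 h 31 min
Fri: 7:16 AM–5:56 PM = 10 h 40 min; less 30 min break → 10 h 10 min
Total worked: 45 h 10 min = 2710 min.
Regular 44 h 0 min = 2640 min at $43.50/h; overtime 1 h 10 min = 70 min at $87.00/h.
Pay = (2640 × $43.50 + 70 × $87.00) ÷ 60 = $2015.50.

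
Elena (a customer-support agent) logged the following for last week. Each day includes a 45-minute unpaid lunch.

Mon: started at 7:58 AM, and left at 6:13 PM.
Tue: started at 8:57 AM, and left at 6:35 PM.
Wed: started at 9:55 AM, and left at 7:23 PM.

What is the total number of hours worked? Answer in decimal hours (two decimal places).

27.10 hours

Mon: 7:58 AM–6:13 PM = 10 h 15 min; less 45 min break → 9 h 30 min
Tue: 8:57 AM–6:35 PM = 9 h 38 min; less 45 min break → 8 h 53 min
Wed: 9:55 AM–7:23 PM = 9 h 28 min; less 45 min break → 8 h 43 min
Total: 9 h 30 min + 8 h 53 min + 8 h 43 min = 27 h 6 min.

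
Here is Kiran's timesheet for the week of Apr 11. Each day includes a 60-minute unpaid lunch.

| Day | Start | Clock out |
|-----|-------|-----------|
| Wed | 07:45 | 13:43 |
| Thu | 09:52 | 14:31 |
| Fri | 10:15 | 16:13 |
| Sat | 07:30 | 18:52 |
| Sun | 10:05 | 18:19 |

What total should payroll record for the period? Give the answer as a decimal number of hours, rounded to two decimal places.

31.18 hours

Wed: 07:45–13:43 = 5 h 58 min; less 60 min break → 4 h 58 min
Thu: 09:52–14:31 = 4 h 39 min; less 60 min break → 3 h 39 min
Fri: 10:15–16:13 = 5 h 58 min; less 60 min break → 4 h 58 min
Sat: 07:30–18:52 = 11 h 22 min; less 60 min break → 10 h 22 min
Sun: 10:05–18:19 = 8 h 14 min; less 60 min break → 7 h 14 min
Total: 4 h 58 min + 3 h 39 min + 4 h 58 min + 10 h 22 min + 7 h 14 min = 31 h 11 min.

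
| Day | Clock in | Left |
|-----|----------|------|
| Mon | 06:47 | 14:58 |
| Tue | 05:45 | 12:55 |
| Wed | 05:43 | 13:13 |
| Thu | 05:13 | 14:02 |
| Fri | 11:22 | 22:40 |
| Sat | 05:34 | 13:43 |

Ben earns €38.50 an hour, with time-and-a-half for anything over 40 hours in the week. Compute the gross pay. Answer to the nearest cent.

Mon: 06:47–14:58 = 8 h 11 min
Tue: 05:45–12:55 = 7 h 10 min
Wed: 05:43–13:13 = 7 h 30 min
Thu: 05:13–14:02 = 8 h 49 min
Fri: 11:22–22:40 = 11 h 18 min
Sat: 05:34–13:43 = 8 h 9 min
Total worked: 51 h 7 min = 3067 min.
Regular 40 h 0 min = 2400 min at €38.50/h; overtime 11 h 7 min = 667 min at €57.75/h.
Pay = (2400 × €38.50 + 667 × €57.75) ÷ 60 = €2181.99.

€2181.99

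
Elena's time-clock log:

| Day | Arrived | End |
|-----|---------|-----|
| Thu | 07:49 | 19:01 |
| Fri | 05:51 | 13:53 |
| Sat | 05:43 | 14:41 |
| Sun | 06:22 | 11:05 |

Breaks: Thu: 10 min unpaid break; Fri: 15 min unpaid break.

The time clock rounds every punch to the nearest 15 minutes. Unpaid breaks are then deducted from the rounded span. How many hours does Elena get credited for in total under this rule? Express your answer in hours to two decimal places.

32.83 hours

Thu: in 07:49→07:45, out 19:01→19:00; 11 h 15 min − 10 min = 11 h 5 min
Fri: in 05:51→05:45, out 13:53→14:00; 8 h 15 min − 15 min = 8 h 0 min
Sat: in 05:43→05:45, out 14:41→14:45; 9 h 0 min
Sun: in 06:22→06:15, out 11:05→11:00; 4 h 45 min
Total credited: 32 h 50 min.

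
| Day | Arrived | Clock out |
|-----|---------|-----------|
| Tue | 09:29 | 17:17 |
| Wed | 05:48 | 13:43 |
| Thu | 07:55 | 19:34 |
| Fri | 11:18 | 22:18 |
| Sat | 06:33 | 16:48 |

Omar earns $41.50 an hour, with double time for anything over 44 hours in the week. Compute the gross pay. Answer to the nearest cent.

$2209.18

Tue: 09:29–17:17 = 7 h 48 min
Wed: 05:48–13:43 = 7 h 55 min
Thu: 07:55–19:34 = 11 h 39 min
Fri: 11:18–22:18 = 11 h 0 min
Sat: 06:33–16:48 = 10 h 15 min
Total worked: 48 h 37 min = 2917 min.
Regular 44 h 0 min = 2640 min at $41.50/h; overtime 4 h 37 min = 277 min at $83.00/h.
Pay = (2640 × $41.50 + 277 × $83.00) ÷ 60 = $2209.18.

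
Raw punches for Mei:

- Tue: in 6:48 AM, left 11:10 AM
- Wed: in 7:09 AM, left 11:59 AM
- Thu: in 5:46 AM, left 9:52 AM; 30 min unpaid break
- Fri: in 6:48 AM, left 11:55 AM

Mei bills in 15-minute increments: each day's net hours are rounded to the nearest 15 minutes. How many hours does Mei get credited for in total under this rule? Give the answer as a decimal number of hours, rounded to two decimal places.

Tue: 6:48 AM–11:10 AM = 4 h 22 min → rounds to 4 h 15 min
Wed: 7:09 AM–11:59 AM = 4 h 50 min → rounds to 4 h 45 min
Thu: 5:46 AM–9:52 AM = 4 h 6 min − 30 min = 3 h 36 min → rounds to 3 h 30 min
Fri: 6:48 AM–11:55 AM = 5 h 7 min → rounds to 5 h 0 min
Total credited: 17 h 30 min.

17.50 hours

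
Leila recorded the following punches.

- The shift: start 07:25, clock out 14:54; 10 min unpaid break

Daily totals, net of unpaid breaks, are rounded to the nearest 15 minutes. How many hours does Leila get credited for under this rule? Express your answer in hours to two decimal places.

7.25 hours

The shift: 07:25–14:54 = 7 h 29 min − 10 min = 7 h 19 min → rounds to 7 h 15 min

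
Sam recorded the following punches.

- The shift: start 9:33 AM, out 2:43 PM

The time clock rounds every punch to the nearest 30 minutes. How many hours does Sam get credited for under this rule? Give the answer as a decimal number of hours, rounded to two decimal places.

The shift: in 9:33 AM→9:30 AM, out 2:43 PM→2:30 PM; 5 h 0 min

5.00 hours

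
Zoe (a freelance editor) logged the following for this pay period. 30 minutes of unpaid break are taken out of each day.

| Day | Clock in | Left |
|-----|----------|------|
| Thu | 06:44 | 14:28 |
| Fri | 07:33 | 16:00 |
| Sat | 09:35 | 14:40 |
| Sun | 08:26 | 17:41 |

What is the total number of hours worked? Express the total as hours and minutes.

Thu: 06:44–14:28 = 7 h 44 min; less 30 min break → 7 h 14 min
Fri: 07:33–16:00 = 8 h 27 min; less 30 min break → 7 h 57 min
Sat: 09:35–14:40 = 5 h 5 min; less 30 min break → 4 h 35 min
Sun: 08:26–17:41 = 9 h 15 min; less 30 min break → 8 h 45 min
Total: 7 h 14 min + 7 h 57 min + 4 h 35 min + 8 h 45 min = 28 h 31 min.

28 h 31 min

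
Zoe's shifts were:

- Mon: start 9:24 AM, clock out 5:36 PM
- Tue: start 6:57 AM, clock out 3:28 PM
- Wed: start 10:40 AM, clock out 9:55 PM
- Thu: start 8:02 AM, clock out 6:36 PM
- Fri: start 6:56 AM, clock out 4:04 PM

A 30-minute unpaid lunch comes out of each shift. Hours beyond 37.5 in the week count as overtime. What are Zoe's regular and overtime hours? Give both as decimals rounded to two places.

Mon: 9:24 AM–5:36 PM = 8 h 12 min; less 30 min break → 7 h 42 min
Tue: 6:57 AM–3:28 PM = 8 h 31 min; less 30 min break → 8 h 1 min
Wed: 10:40 AM–9:55 PM = 11 h 15 min; less 30 min break → 10 h 45 min
Thu: 8:02 AM–6:36 PM = 10 h 34 min; less 30 min break → 10 h 4 min
Fri: 6:56 AM–4:04 PM = 9 h 8 min; less 30 min break → 8 h 38 min
Total worked: 45 h 10 min = 45.17 h.
Threshold 37.5 h → overtime 7 h 40 min, regular 37 h 30 min.

Regular 37.50 hours, overtime 7.67 hours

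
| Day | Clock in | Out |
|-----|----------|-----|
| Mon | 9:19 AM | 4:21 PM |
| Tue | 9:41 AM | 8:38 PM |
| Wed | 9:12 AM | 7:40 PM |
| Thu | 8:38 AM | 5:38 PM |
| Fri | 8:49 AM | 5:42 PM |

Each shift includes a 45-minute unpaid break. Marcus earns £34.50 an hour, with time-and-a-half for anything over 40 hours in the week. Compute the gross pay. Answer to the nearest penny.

£1513.69

Mon: 9:19 AM–4:21 PM = 7 h 2 min; less 45 min break → 6 h 17 min
Tue: 9:41 AM–8:38 PM = 10 h 57 min; less 45 min break → 10 h 12 min
Wed: 9:12 AM–7:40 PM = 10 h 28 min; less 45 min break → 9 h 43 min
Thu: 8:38 AM–5:38 PM = 9 h 0 min; less 45 min break → 8 h 15 min
Fri: 8:49 AM–5:42 PM = 8 h 53 min; less 45 min break → 8 h 8 min
Total worked: 42 h 35 min = 2555 min.
Regular 40 h 0 min = 2400 min at £34.50/h; overtime 2 h 35 min = 155 min at £51.75/h.
Pay = (2400 × £34.50 + 155 × £51.75) ÷ 60 = £1513.69.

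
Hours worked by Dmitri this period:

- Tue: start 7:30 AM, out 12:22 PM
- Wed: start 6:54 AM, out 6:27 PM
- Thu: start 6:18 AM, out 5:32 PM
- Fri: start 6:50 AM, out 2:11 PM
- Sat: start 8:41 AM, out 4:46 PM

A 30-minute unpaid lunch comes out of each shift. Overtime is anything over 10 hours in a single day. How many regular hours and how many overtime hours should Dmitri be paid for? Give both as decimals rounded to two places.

Tue: 7:30 AM–12:22 PM = 4 h 52 min; less 30 min break → 4 h 22 min
Wed: 6:54 AM–6:27 PM = 11 h 33 min; less 30 min break → 11 h 3 min
Thu: 6:18 AM–5:32 PM = 11 h 14 min; less 30 min break → 10 h 44 min
Fri: 6:50 AM–2:11 PM = 7 h 21 min; less 30 min break → 6 h 51 min
Sat: 8:41 AM–4:46 PM = 8 h 5 min; less 30 min break → 7 h 35 min
Tue reg 4 h 22 min / OT 0 h 0 min; Wed reg 10 h 0 min / OT 1 h 3 min; Thu reg 10 h 0 min / OT 0 h 44 min; Fri reg 6 h 51 min / OT 0 h 0 min; Sat reg 7 h 35 min / OT 0 h 0 min.
Totals: regular 38 h 48 min, overtime 1 h 47 min.

Regular 38.80 hours, overtime 1.78 hours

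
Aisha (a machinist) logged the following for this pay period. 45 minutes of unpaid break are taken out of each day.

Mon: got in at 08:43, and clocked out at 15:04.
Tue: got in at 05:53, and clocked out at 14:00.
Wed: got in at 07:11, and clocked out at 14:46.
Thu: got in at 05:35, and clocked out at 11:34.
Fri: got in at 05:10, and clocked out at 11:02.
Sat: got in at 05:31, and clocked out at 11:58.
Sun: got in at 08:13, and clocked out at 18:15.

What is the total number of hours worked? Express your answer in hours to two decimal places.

45.13 hours

Mon: 08:43–15:04 = 6 h 21 min; less 45 min break → 5 h 36 min
Tue: 05:53–14:00 = 8 h 7 min; less 45 min break → 7 h 22 min
Wed: 07:11–14:46 = 7 h 35 min; less 45 min break → 6 h 50 min
Thu: 05:35–11:34 = 5 h 59 min; less 45 min break → 5 h 14 min
Fri: 05:10–11:02 = 5 h 52 min; less 45 min break → 5 h 7 min
Sat: 05:31–11:58 = 6 h 27 min; less 45 min break → 5 h 42 min
Sun: 08:13–18:15 = 10 h 2 min; less 45 min break → 9 h 17 min
Total: 5 h 36 min + 7 h 22 min + 6 h 50 min + 5 h 14 min + 5 h 7 min + 5 h 42 min + 9 h 17 min = 45 h 8 min.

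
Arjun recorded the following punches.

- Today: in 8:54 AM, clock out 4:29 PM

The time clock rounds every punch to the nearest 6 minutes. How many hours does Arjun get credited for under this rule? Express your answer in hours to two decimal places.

Today: in 8:54 AM→8:54 AM, out 4:29 PM→4:30 PM; 7 h 36 min

7.60 hours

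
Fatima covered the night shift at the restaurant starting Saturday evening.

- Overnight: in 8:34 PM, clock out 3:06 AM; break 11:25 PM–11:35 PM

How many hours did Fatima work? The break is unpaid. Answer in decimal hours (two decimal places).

6.37 hours

Overnight: 8:34 PM → midnight = 3 h 26 min; midnight → 3:06 AM = 3 h 6 min; span 6 h 32 min; less 10 min break → 6 h 22 min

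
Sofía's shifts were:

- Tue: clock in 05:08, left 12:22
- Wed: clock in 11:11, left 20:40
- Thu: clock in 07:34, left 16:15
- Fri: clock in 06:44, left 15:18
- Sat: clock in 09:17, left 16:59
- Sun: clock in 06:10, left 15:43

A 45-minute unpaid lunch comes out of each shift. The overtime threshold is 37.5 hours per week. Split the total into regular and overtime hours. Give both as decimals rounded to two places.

Tue: 05:08–12:22 = 7 h 14 min; less 45 min break → 6 h 29 min
Wed: 11:11–20:40 = 9 h 29 min; less 45 min break → 8 h 44 min
Thu: 07:34–16:15 = 8 h 41 min; less 45 min break → 7 h 56 min
Fri: 06:44–15:18 = 8 h 34 min; less 45 min break → 7 h 49 min
Sat: 09:17–16:59 = 7 h 42 min; less 45 min break → 6 h 57 min
Sun: 06:10–15:43 = 9 h 33 min; less 45 min break → 8 h 48 min
Total worked: 46 h 43 min = 46.72 h.
Threshold 37.5 h → overtime 9 h 13 min, regular 37 h 30 min.

Regular 37.50 hours, overtime 9.22 hours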